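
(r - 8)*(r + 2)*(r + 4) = r^3 - 2*r^2 - 40*r - 64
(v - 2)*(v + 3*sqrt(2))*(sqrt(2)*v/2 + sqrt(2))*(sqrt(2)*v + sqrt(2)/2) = v^4 + v^3/2 + 3*sqrt(2)*v^3 - 4*v^2 + 3*sqrt(2)*v^2/2 - 12*sqrt(2)*v - 2*v - 6*sqrt(2)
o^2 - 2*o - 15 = (o - 5)*(o + 3)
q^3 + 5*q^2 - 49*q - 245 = (q - 7)*(q + 5)*(q + 7)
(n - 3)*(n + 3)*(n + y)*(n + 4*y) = n^4 + 5*n^3*y + 4*n^2*y^2 - 9*n^2 - 45*n*y - 36*y^2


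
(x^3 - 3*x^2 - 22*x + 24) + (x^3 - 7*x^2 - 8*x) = 2*x^3 - 10*x^2 - 30*x + 24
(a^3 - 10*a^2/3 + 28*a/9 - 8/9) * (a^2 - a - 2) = a^5 - 13*a^4/3 + 40*a^3/9 + 8*a^2/3 - 16*a/3 + 16/9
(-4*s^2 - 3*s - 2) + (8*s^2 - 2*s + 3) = 4*s^2 - 5*s + 1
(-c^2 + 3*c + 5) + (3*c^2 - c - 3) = 2*c^2 + 2*c + 2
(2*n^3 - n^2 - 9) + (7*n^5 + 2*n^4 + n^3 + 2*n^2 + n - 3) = 7*n^5 + 2*n^4 + 3*n^3 + n^2 + n - 12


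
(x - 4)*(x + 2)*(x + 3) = x^3 + x^2 - 14*x - 24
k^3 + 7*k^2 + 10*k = k*(k + 2)*(k + 5)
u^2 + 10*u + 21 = (u + 3)*(u + 7)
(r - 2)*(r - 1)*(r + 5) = r^3 + 2*r^2 - 13*r + 10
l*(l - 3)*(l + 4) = l^3 + l^2 - 12*l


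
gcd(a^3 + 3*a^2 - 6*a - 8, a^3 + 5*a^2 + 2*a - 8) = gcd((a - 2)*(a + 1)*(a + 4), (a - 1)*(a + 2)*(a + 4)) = a + 4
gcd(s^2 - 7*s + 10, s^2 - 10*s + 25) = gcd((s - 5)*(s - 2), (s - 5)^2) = s - 5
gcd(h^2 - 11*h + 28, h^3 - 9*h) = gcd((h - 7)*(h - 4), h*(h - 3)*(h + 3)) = 1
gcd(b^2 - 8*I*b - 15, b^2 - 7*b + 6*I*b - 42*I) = 1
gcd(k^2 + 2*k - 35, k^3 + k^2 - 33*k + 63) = k + 7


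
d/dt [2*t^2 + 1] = 4*t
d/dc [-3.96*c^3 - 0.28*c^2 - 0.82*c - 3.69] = -11.88*c^2 - 0.56*c - 0.82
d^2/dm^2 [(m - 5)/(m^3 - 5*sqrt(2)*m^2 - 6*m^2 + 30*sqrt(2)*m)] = 2*(m*(m^2 - 5*sqrt(2)*m - 6*m + 30*sqrt(2))*(-3*m^2 + 12*m + 10*sqrt(2)*m + (m - 5)*(-3*m + 6 + 5*sqrt(2)) - 30*sqrt(2)) + (m - 5)*(3*m^2 - 10*sqrt(2)*m - 12*m + 30*sqrt(2))^2)/(m^3*(m^2 - 5*sqrt(2)*m - 6*m + 30*sqrt(2))^3)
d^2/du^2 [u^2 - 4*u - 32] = 2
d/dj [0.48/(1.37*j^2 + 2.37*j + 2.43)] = (-1.3152*j - 1.1376)/(1.37*j^2 + 2.37*j + 2.43)^2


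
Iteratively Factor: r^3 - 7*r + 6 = (r + 3)*(r^2 - 3*r + 2) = (r - 1)*(r + 3)*(r - 2)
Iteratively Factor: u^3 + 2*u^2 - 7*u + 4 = (u - 1)*(u^2 + 3*u - 4) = (u - 1)*(u + 4)*(u - 1)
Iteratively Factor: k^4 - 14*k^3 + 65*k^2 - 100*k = (k - 5)*(k^3 - 9*k^2 + 20*k) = (k - 5)*(k - 4)*(k^2 - 5*k) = k*(k - 5)*(k - 4)*(k - 5)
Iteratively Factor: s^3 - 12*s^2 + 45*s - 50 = (s - 5)*(s^2 - 7*s + 10) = (s - 5)*(s - 2)*(s - 5)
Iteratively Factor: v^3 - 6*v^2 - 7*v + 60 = (v - 4)*(v^2 - 2*v - 15) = (v - 5)*(v - 4)*(v + 3)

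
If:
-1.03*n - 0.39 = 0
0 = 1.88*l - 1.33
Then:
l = 0.71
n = -0.38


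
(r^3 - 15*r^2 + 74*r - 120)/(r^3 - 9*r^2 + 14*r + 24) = (r - 5)/(r + 1)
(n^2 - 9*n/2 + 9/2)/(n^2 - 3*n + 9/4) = 2*(n - 3)/(2*n - 3)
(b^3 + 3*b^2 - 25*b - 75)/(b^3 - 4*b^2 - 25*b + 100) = (b + 3)/(b - 4)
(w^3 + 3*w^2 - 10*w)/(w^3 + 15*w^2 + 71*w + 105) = w*(w - 2)/(w^2 + 10*w + 21)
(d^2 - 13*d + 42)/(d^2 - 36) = (d - 7)/(d + 6)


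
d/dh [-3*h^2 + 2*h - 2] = 2 - 6*h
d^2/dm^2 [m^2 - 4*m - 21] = 2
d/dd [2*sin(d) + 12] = 2*cos(d)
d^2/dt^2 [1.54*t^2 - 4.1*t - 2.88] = 3.08000000000000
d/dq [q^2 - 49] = 2*q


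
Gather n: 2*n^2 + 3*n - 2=2*n^2 + 3*n - 2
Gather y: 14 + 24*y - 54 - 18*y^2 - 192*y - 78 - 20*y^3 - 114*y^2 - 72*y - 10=-20*y^3 - 132*y^2 - 240*y - 128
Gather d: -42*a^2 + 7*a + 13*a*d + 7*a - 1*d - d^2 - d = -42*a^2 + 14*a - d^2 + d*(13*a - 2)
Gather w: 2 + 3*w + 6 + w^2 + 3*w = w^2 + 6*w + 8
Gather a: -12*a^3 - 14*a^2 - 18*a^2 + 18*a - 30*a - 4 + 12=-12*a^3 - 32*a^2 - 12*a + 8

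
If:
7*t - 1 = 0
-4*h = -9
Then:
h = 9/4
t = 1/7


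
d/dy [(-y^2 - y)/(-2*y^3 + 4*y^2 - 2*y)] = (-y - 3)/(2*(y^3 - 3*y^2 + 3*y - 1))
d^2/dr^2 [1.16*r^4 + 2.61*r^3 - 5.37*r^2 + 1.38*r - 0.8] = 13.92*r^2 + 15.66*r - 10.74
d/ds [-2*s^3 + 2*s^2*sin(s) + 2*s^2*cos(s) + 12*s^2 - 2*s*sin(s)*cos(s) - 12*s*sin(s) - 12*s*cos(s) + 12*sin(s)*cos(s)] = 2*sqrt(2)*s^2*cos(s + pi/4) - 6*s^2 + 16*s*sin(s) - 8*s*cos(s) - 2*s*cos(2*s) + 24*s - sin(2*s) - 12*sqrt(2)*sin(s + pi/4) + 12*cos(2*s)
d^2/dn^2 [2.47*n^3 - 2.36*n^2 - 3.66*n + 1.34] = 14.82*n - 4.72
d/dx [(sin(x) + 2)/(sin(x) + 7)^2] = (3 - sin(x))*cos(x)/(sin(x) + 7)^3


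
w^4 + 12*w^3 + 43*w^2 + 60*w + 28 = (w + 1)*(w + 2)^2*(w + 7)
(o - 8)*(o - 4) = o^2 - 12*o + 32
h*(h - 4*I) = h^2 - 4*I*h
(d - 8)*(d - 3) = d^2 - 11*d + 24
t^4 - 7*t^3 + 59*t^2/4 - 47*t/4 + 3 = (t - 4)*(t - 3/2)*(t - 1)*(t - 1/2)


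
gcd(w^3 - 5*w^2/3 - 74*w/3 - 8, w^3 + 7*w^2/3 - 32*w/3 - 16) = w + 4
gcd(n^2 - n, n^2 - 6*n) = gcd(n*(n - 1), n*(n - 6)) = n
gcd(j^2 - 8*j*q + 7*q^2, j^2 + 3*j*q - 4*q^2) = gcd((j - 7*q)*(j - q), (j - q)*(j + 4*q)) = -j + q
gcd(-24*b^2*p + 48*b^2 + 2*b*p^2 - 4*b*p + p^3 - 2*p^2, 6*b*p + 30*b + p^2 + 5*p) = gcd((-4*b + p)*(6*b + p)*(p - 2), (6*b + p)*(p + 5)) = 6*b + p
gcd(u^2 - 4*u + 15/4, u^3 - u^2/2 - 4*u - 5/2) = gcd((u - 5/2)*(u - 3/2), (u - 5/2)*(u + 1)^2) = u - 5/2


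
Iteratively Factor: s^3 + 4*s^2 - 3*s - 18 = (s + 3)*(s^2 + s - 6) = (s - 2)*(s + 3)*(s + 3)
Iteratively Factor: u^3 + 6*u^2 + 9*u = (u + 3)*(u^2 + 3*u) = (u + 3)^2*(u)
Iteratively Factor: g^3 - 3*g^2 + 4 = (g - 2)*(g^2 - g - 2) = (g - 2)*(g + 1)*(g - 2)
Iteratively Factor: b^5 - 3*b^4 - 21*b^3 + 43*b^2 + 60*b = (b - 5)*(b^4 + 2*b^3 - 11*b^2 - 12*b) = (b - 5)*(b + 1)*(b^3 + b^2 - 12*b) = b*(b - 5)*(b + 1)*(b^2 + b - 12) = b*(b - 5)*(b - 3)*(b + 1)*(b + 4)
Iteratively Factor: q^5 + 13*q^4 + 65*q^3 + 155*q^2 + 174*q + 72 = (q + 4)*(q^4 + 9*q^3 + 29*q^2 + 39*q + 18) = (q + 1)*(q + 4)*(q^3 + 8*q^2 + 21*q + 18) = (q + 1)*(q + 3)*(q + 4)*(q^2 + 5*q + 6) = (q + 1)*(q + 3)^2*(q + 4)*(q + 2)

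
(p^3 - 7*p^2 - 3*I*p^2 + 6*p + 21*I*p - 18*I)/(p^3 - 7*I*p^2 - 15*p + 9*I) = (p^2 - 7*p + 6)/(p^2 - 4*I*p - 3)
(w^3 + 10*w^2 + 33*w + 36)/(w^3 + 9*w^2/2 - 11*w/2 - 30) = 2*(w + 3)/(2*w - 5)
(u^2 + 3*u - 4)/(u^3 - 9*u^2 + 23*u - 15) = (u + 4)/(u^2 - 8*u + 15)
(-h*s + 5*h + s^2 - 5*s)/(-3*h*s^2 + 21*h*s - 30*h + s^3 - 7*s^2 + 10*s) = (-h + s)/(-3*h*s + 6*h + s^2 - 2*s)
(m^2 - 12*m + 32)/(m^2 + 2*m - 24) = (m - 8)/(m + 6)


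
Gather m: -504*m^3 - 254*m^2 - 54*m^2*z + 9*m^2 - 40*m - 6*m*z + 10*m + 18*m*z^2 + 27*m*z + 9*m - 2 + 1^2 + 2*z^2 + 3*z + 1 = -504*m^3 + m^2*(-54*z - 245) + m*(18*z^2 + 21*z - 21) + 2*z^2 + 3*z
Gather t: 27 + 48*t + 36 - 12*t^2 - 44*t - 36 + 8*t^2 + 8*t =-4*t^2 + 12*t + 27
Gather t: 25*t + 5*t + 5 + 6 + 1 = 30*t + 12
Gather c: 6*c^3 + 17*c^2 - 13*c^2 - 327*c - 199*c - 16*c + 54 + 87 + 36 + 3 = 6*c^3 + 4*c^2 - 542*c + 180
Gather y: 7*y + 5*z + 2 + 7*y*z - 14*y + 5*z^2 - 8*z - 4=y*(7*z - 7) + 5*z^2 - 3*z - 2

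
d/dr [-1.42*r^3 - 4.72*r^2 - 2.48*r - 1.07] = -4.26*r^2 - 9.44*r - 2.48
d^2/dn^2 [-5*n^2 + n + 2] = -10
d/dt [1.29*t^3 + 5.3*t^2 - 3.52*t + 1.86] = 3.87*t^2 + 10.6*t - 3.52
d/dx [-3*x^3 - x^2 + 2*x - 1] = -9*x^2 - 2*x + 2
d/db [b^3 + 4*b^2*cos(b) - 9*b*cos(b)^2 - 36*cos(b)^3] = -4*b^2*sin(b) + 3*b^2 + 9*b*sin(2*b) + 8*b*cos(b) + 108*sin(b)*cos(b)^2 - 9*cos(b)^2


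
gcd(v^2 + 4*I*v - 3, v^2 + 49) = 1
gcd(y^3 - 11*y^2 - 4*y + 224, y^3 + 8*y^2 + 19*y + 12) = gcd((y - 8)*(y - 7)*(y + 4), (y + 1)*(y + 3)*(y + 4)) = y + 4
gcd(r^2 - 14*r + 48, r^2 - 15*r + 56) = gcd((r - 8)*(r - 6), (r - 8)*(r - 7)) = r - 8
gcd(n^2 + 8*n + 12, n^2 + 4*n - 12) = n + 6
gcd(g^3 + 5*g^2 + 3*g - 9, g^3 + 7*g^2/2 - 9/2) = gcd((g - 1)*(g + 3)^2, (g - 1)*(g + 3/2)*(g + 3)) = g^2 + 2*g - 3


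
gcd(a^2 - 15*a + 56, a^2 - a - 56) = a - 8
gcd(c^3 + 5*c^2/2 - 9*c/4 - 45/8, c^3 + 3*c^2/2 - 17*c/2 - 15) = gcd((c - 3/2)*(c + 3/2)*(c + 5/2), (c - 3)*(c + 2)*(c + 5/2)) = c + 5/2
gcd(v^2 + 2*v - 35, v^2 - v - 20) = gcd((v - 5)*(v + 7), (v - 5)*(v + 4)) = v - 5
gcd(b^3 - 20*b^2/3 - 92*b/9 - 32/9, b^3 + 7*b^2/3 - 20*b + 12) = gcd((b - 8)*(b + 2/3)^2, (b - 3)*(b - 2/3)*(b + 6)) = 1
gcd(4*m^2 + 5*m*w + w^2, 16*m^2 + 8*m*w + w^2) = 4*m + w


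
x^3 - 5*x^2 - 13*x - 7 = (x - 7)*(x + 1)^2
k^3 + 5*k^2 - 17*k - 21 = (k - 3)*(k + 1)*(k + 7)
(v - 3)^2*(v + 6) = v^3 - 27*v + 54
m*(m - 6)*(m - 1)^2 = m^4 - 8*m^3 + 13*m^2 - 6*m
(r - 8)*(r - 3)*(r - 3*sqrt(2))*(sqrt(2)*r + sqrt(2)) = sqrt(2)*r^4 - 10*sqrt(2)*r^3 - 6*r^3 + 13*sqrt(2)*r^2 + 60*r^2 - 78*r + 24*sqrt(2)*r - 144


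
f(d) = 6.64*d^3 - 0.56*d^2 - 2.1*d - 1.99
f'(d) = 19.92*d^2 - 1.12*d - 2.1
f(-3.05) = -189.19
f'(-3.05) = 186.62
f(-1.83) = -40.72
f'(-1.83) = 66.66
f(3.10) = 183.93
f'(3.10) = 185.86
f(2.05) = 48.56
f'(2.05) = 79.32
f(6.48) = 1767.62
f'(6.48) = 827.09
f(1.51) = 16.42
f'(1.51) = 41.63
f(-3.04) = -187.33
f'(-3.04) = 185.40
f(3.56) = 283.02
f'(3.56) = 246.37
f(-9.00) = -4869.01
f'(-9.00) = 1621.50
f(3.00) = 165.95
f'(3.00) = 173.82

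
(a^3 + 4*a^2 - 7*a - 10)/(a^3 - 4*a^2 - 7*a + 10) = (a^3 + 4*a^2 - 7*a - 10)/(a^3 - 4*a^2 - 7*a + 10)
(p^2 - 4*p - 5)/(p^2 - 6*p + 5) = (p + 1)/(p - 1)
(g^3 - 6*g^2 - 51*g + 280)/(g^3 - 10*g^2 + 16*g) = (g^2 + 2*g - 35)/(g*(g - 2))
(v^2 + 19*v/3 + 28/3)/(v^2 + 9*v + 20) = (v + 7/3)/(v + 5)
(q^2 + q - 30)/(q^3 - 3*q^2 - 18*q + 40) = (q + 6)/(q^2 + 2*q - 8)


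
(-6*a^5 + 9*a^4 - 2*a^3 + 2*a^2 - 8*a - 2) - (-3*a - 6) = -6*a^5 + 9*a^4 - 2*a^3 + 2*a^2 - 5*a + 4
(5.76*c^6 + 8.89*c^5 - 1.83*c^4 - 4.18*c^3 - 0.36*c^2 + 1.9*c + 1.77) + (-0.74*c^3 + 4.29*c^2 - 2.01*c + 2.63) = 5.76*c^6 + 8.89*c^5 - 1.83*c^4 - 4.92*c^3 + 3.93*c^2 - 0.11*c + 4.4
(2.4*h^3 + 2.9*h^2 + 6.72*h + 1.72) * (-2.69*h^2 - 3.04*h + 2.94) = -6.456*h^5 - 15.097*h^4 - 19.8368*h^3 - 16.5296*h^2 + 14.528*h + 5.0568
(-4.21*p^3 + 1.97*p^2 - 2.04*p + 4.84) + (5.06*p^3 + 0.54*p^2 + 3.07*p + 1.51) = 0.85*p^3 + 2.51*p^2 + 1.03*p + 6.35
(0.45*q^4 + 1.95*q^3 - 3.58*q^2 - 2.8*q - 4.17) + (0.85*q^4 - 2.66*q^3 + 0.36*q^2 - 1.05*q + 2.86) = 1.3*q^4 - 0.71*q^3 - 3.22*q^2 - 3.85*q - 1.31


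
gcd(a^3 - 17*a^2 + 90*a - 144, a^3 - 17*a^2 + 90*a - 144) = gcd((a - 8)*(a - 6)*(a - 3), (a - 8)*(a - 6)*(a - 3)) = a^3 - 17*a^2 + 90*a - 144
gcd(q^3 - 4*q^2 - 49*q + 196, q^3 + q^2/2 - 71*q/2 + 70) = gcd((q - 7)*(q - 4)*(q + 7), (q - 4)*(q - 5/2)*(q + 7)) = q^2 + 3*q - 28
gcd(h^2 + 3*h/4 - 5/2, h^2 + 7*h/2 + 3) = h + 2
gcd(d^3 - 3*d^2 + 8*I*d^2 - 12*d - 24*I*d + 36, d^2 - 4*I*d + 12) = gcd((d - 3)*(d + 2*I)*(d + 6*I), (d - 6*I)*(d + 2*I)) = d + 2*I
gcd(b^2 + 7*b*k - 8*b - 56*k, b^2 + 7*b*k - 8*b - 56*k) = b^2 + 7*b*k - 8*b - 56*k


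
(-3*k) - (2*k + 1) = -5*k - 1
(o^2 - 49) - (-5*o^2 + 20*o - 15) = 6*o^2 - 20*o - 34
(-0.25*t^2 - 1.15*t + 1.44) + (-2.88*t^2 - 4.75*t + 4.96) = -3.13*t^2 - 5.9*t + 6.4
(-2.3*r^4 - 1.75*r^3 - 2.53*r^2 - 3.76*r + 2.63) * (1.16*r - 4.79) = -2.668*r^5 + 8.987*r^4 + 5.4477*r^3 + 7.7571*r^2 + 21.0612*r - 12.5977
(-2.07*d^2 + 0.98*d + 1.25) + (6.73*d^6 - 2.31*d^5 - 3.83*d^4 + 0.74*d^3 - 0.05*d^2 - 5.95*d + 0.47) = 6.73*d^6 - 2.31*d^5 - 3.83*d^4 + 0.74*d^3 - 2.12*d^2 - 4.97*d + 1.72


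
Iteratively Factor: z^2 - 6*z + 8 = (z - 2)*(z - 4)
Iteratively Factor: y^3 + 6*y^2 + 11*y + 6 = (y + 2)*(y^2 + 4*y + 3) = (y + 2)*(y + 3)*(y + 1)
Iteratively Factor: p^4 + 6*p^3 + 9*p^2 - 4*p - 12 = (p - 1)*(p^3 + 7*p^2 + 16*p + 12) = (p - 1)*(p + 2)*(p^2 + 5*p + 6) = (p - 1)*(p + 2)*(p + 3)*(p + 2)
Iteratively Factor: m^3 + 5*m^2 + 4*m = (m + 4)*(m^2 + m) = m*(m + 4)*(m + 1)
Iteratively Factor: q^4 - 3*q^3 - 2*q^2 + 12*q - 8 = (q - 2)*(q^3 - q^2 - 4*q + 4) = (q - 2)*(q + 2)*(q^2 - 3*q + 2) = (q - 2)^2*(q + 2)*(q - 1)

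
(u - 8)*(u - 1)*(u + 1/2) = u^3 - 17*u^2/2 + 7*u/2 + 4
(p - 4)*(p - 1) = p^2 - 5*p + 4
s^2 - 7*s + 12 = (s - 4)*(s - 3)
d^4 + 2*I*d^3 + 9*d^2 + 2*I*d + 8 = (d - 2*I)*(d - I)*(d + I)*(d + 4*I)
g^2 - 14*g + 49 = (g - 7)^2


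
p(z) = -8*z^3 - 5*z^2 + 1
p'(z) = -24*z^2 - 10*z = 2*z*(-12*z - 5)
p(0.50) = -1.25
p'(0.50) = -11.00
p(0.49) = -1.14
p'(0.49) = -10.66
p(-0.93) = 3.11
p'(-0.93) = -11.46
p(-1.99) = 44.24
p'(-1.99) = -75.14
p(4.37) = -762.11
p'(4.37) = -502.03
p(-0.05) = 0.99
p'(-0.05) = 0.44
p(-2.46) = 89.84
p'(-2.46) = -120.64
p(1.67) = -50.20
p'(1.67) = -83.63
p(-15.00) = 25876.00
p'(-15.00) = -5250.00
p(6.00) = -1907.00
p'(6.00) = -924.00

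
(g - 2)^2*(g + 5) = g^3 + g^2 - 16*g + 20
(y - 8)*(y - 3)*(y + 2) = y^3 - 9*y^2 + 2*y + 48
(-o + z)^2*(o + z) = o^3 - o^2*z - o*z^2 + z^3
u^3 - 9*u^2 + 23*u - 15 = (u - 5)*(u - 3)*(u - 1)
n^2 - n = n*(n - 1)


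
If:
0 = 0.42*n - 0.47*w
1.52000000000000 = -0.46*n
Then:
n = -3.30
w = -2.95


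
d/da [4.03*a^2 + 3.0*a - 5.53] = 8.06*a + 3.0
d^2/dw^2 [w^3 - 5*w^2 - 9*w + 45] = 6*w - 10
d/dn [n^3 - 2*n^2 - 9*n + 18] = 3*n^2 - 4*n - 9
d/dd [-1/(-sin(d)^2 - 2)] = -4*sin(2*d)/(cos(2*d) - 5)^2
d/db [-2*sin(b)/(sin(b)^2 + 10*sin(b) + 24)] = 2*(sin(b)^2 - 24)*cos(b)/((sin(b) + 4)^2*(sin(b) + 6)^2)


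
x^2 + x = x*(x + 1)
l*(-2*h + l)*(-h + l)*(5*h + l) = 10*h^3*l - 13*h^2*l^2 + 2*h*l^3 + l^4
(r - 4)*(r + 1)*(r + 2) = r^3 - r^2 - 10*r - 8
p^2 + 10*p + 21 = (p + 3)*(p + 7)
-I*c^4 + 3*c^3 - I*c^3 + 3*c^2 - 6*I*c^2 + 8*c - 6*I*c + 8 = (c - 2*I)*(c + I)*(c + 4*I)*(-I*c - I)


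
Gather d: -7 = -7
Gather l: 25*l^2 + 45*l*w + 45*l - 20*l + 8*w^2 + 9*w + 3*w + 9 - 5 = 25*l^2 + l*(45*w + 25) + 8*w^2 + 12*w + 4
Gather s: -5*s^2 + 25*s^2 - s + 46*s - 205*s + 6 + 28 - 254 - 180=20*s^2 - 160*s - 400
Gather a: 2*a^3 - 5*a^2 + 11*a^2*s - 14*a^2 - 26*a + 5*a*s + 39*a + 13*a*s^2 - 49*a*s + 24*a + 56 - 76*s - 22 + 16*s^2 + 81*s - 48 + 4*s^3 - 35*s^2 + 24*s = 2*a^3 + a^2*(11*s - 19) + a*(13*s^2 - 44*s + 37) + 4*s^3 - 19*s^2 + 29*s - 14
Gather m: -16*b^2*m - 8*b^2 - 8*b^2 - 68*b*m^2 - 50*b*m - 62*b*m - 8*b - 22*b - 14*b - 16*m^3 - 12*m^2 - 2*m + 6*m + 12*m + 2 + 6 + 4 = -16*b^2 - 44*b - 16*m^3 + m^2*(-68*b - 12) + m*(-16*b^2 - 112*b + 16) + 12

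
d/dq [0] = 0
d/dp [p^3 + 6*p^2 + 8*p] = 3*p^2 + 12*p + 8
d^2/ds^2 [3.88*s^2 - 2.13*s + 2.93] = 7.76000000000000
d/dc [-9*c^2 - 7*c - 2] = -18*c - 7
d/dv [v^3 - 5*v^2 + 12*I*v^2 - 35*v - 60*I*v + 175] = 3*v^2 + v*(-10 + 24*I) - 35 - 60*I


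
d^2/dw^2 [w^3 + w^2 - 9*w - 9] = 6*w + 2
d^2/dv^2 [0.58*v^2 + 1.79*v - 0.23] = 1.16000000000000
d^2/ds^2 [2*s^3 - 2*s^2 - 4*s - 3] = 12*s - 4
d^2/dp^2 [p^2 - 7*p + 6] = 2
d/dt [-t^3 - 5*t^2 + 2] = t*(-3*t - 10)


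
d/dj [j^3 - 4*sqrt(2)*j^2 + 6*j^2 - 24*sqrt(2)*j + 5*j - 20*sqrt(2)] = 3*j^2 - 8*sqrt(2)*j + 12*j - 24*sqrt(2) + 5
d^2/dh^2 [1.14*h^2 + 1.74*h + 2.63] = 2.28000000000000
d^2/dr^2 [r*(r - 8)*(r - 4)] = 6*r - 24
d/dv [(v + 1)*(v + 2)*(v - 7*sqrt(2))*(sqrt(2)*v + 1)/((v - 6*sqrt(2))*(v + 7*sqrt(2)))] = (2*sqrt(2)*v^5 - 7*v^4 + 3*sqrt(2)*v^4 - 362*sqrt(2)*v^3 + 12*v^3 - 774*sqrt(2)*v^2 + 3292*v^2 + 868*sqrt(2)*v + 6552*v + 2212 + 1764*sqrt(2))/(v^4 + 2*sqrt(2)*v^3 - 166*v^2 - 168*sqrt(2)*v + 7056)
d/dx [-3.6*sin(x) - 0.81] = -3.6*cos(x)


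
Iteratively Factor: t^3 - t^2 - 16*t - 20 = (t - 5)*(t^2 + 4*t + 4) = (t - 5)*(t + 2)*(t + 2)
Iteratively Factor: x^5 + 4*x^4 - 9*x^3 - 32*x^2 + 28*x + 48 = (x - 2)*(x^4 + 6*x^3 + 3*x^2 - 26*x - 24) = (x - 2)*(x + 4)*(x^3 + 2*x^2 - 5*x - 6) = (x - 2)^2*(x + 4)*(x^2 + 4*x + 3) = (x - 2)^2*(x + 3)*(x + 4)*(x + 1)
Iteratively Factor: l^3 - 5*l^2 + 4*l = (l - 1)*(l^2 - 4*l) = l*(l - 1)*(l - 4)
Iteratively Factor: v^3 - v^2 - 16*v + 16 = (v + 4)*(v^2 - 5*v + 4) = (v - 1)*(v + 4)*(v - 4)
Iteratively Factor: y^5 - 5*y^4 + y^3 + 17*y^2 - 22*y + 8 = (y + 2)*(y^4 - 7*y^3 + 15*y^2 - 13*y + 4) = (y - 1)*(y + 2)*(y^3 - 6*y^2 + 9*y - 4) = (y - 4)*(y - 1)*(y + 2)*(y^2 - 2*y + 1) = (y - 4)*(y - 1)^2*(y + 2)*(y - 1)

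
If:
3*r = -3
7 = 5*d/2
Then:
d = 14/5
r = -1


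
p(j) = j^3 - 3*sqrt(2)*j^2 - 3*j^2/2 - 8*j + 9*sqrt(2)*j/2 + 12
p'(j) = 3*j^2 - 6*sqrt(2)*j - 3*j - 8 + 9*sqrt(2)/2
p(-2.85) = -53.13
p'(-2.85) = 55.46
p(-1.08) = 5.81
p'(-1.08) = 14.27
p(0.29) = 11.07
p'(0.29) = -4.71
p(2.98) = -17.41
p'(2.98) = -9.22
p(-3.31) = -81.77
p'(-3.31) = 69.25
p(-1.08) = 5.81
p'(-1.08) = 14.27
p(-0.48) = 11.35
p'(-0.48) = 4.57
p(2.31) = -10.10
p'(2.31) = -12.16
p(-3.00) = -61.78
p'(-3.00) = 59.82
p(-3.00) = -61.78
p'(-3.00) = 59.82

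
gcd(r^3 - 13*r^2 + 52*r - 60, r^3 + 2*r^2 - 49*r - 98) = 1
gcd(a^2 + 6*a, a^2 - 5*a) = a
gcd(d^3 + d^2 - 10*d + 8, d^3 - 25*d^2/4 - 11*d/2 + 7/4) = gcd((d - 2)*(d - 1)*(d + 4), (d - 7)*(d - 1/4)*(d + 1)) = 1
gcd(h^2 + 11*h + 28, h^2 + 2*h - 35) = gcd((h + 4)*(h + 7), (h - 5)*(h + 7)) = h + 7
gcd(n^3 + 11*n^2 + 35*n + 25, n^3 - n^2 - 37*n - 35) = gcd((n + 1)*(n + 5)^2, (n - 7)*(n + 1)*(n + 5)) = n^2 + 6*n + 5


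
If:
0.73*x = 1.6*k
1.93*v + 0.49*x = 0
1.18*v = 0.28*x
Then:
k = 0.00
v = 0.00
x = 0.00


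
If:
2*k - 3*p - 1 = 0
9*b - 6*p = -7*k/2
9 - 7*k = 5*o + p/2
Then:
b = p/12 - 7/36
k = 3*p/2 + 1/2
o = 11/10 - 11*p/5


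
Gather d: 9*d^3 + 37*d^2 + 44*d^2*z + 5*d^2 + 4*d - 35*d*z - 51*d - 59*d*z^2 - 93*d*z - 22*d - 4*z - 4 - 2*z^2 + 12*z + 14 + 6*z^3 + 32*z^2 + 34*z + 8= 9*d^3 + d^2*(44*z + 42) + d*(-59*z^2 - 128*z - 69) + 6*z^3 + 30*z^2 + 42*z + 18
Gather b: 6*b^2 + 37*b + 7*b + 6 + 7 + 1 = 6*b^2 + 44*b + 14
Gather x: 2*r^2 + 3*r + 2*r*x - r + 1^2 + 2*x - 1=2*r^2 + 2*r + x*(2*r + 2)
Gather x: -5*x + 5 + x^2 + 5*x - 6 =x^2 - 1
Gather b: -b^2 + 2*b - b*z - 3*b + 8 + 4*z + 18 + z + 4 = -b^2 + b*(-z - 1) + 5*z + 30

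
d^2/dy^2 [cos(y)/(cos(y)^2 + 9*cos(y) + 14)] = (9*(1 - cos(y)^2)^2 - cos(y)^5 + 86*cos(y)^3 + 144*cos(y)^2 - 280*cos(y) - 261)/((cos(y) + 2)^3*(cos(y) + 7)^3)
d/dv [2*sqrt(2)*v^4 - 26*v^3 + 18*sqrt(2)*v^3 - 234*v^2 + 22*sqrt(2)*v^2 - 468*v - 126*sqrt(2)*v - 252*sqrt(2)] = 8*sqrt(2)*v^3 - 78*v^2 + 54*sqrt(2)*v^2 - 468*v + 44*sqrt(2)*v - 468 - 126*sqrt(2)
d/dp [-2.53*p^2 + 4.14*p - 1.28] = 4.14 - 5.06*p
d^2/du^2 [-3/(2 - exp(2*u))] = 12*(exp(2*u) + 2)*exp(2*u)/(exp(2*u) - 2)^3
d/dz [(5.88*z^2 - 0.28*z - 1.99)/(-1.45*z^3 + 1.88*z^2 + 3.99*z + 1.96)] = (8.526*z^4 - 0.812000000000001*z^3 + 15.3311*z^2 + 30.532*z + 7.3913)/(2.1025*z^6 - 5.452*z^5 - 8.0366*z^4 + 9.3184*z^3 + 23.2897*z^2 + 15.6408*z + 3.8416)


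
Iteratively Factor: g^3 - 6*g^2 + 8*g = (g - 2)*(g^2 - 4*g) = g*(g - 2)*(g - 4)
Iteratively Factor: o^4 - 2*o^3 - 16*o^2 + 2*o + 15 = (o + 1)*(o^3 - 3*o^2 - 13*o + 15) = (o + 1)*(o + 3)*(o^2 - 6*o + 5) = (o - 1)*(o + 1)*(o + 3)*(o - 5)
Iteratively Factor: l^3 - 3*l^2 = (l - 3)*(l^2) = l*(l - 3)*(l)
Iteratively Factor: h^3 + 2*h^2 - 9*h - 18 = (h + 3)*(h^2 - h - 6) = (h + 2)*(h + 3)*(h - 3)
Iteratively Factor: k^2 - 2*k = (k)*(k - 2)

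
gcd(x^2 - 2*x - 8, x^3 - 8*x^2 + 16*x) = x - 4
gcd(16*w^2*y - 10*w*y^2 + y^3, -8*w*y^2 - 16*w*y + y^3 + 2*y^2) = -8*w*y + y^2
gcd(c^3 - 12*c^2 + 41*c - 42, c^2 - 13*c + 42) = c - 7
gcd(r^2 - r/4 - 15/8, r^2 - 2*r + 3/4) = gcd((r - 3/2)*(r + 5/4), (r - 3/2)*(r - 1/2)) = r - 3/2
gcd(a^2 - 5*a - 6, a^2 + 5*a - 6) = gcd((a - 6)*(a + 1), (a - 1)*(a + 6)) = 1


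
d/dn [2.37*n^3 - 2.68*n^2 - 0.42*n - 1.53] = 7.11*n^2 - 5.36*n - 0.42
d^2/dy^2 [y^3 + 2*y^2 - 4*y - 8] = 6*y + 4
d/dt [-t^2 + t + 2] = 1 - 2*t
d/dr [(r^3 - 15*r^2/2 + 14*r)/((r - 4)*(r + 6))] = (r^2 + 12*r - 21)/(r^2 + 12*r + 36)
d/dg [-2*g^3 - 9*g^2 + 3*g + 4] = -6*g^2 - 18*g + 3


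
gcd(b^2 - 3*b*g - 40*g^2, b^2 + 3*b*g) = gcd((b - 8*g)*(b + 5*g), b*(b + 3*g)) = 1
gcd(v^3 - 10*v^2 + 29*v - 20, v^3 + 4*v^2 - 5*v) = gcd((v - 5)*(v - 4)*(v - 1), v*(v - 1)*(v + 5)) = v - 1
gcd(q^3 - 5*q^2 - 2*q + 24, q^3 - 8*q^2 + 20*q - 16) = q - 4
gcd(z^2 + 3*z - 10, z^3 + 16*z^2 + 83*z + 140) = z + 5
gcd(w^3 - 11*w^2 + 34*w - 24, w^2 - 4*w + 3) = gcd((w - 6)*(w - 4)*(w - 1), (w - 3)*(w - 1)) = w - 1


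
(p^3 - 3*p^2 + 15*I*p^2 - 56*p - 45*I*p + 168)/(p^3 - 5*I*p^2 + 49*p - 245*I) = (p^2 + p*(-3 + 8*I) - 24*I)/(p^2 - 12*I*p - 35)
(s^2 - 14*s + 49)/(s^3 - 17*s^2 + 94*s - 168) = (s - 7)/(s^2 - 10*s + 24)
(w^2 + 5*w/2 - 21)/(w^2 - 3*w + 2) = (w^2 + 5*w/2 - 21)/(w^2 - 3*w + 2)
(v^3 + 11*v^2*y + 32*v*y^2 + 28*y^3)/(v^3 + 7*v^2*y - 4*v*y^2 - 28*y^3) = (-v - 2*y)/(-v + 2*y)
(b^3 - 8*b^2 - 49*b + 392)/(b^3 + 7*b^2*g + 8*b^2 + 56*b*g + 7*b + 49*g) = (b^2 - 15*b + 56)/(b^2 + 7*b*g + b + 7*g)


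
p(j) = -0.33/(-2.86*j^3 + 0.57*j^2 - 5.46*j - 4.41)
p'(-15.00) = -0.00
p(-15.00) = -0.00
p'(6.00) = -0.00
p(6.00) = 0.00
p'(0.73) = -0.04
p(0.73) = 0.04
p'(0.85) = -0.03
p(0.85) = 0.03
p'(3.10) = -0.00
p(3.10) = 0.00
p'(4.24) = -0.00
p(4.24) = 0.00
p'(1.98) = -0.01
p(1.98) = 0.01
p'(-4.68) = -0.00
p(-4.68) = -0.00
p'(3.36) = -0.00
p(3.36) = 0.00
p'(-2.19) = -0.01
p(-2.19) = -0.01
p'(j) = -0.33*(8.58*j^2 - 1.14*j + 5.46)/(-2.86*j^3 + 0.57*j^2 - 5.46*j - 4.41)^2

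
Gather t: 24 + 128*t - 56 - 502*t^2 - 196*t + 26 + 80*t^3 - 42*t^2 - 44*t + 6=80*t^3 - 544*t^2 - 112*t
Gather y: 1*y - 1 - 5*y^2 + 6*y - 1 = -5*y^2 + 7*y - 2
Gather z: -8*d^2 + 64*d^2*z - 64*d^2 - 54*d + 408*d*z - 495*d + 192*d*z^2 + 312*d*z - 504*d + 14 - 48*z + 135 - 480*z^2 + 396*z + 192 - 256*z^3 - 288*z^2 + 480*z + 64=-72*d^2 - 1053*d - 256*z^3 + z^2*(192*d - 768) + z*(64*d^2 + 720*d + 828) + 405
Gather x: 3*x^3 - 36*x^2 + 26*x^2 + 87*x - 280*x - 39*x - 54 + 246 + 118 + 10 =3*x^3 - 10*x^2 - 232*x + 320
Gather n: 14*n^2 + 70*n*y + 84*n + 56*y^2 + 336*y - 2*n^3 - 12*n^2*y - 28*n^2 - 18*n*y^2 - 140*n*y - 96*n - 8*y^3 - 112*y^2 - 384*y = -2*n^3 + n^2*(-12*y - 14) + n*(-18*y^2 - 70*y - 12) - 8*y^3 - 56*y^2 - 48*y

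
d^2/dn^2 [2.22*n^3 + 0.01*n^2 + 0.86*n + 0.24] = 13.32*n + 0.02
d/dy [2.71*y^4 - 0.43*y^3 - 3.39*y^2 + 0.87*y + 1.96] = 10.84*y^3 - 1.29*y^2 - 6.78*y + 0.87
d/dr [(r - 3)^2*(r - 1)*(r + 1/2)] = 4*r^3 - 39*r^2/2 + 23*r - 3/2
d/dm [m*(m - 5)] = 2*m - 5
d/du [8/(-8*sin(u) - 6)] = 16*cos(u)/(4*sin(u) + 3)^2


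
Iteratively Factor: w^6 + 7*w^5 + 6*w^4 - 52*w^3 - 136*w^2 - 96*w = (w + 4)*(w^5 + 3*w^4 - 6*w^3 - 28*w^2 - 24*w) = (w + 2)*(w + 4)*(w^4 + w^3 - 8*w^2 - 12*w) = (w - 3)*(w + 2)*(w + 4)*(w^3 + 4*w^2 + 4*w) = (w - 3)*(w + 2)^2*(w + 4)*(w^2 + 2*w) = w*(w - 3)*(w + 2)^2*(w + 4)*(w + 2)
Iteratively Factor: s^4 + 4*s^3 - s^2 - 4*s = (s - 1)*(s^3 + 5*s^2 + 4*s) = s*(s - 1)*(s^2 + 5*s + 4) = s*(s - 1)*(s + 4)*(s + 1)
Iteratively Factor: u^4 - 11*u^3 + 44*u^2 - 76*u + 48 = (u - 3)*(u^3 - 8*u^2 + 20*u - 16) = (u - 4)*(u - 3)*(u^2 - 4*u + 4) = (u - 4)*(u - 3)*(u - 2)*(u - 2)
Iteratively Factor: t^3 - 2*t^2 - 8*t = (t)*(t^2 - 2*t - 8) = t*(t + 2)*(t - 4)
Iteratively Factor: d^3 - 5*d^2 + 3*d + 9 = (d + 1)*(d^2 - 6*d + 9) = (d - 3)*(d + 1)*(d - 3)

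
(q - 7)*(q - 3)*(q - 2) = q^3 - 12*q^2 + 41*q - 42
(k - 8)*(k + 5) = k^2 - 3*k - 40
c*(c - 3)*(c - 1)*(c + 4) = c^4 - 13*c^2 + 12*c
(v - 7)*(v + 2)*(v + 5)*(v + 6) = v^4 + 6*v^3 - 39*v^2 - 304*v - 420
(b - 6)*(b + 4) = b^2 - 2*b - 24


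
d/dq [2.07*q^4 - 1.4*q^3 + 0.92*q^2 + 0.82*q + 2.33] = 8.28*q^3 - 4.2*q^2 + 1.84*q + 0.82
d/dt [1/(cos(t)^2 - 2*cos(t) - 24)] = 2*(cos(t) - 1)*sin(t)/(sin(t)^2 + 2*cos(t) + 23)^2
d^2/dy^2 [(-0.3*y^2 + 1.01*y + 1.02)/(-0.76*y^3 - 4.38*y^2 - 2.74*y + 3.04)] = (0.346560000000001*y^6 - 3.500256*y^5 - 30.990672*y^4 - 86.369096*y^3 - 134.187504*y^2 - 168.277104*y - 53.759344)/(0.438976*y^9 + 7.589664*y^8 + 48.488304*y^7 + 133.485432*y^6 + 114.095784*y^5 - 114.29484*y^4 - 177.260216*y^3 + 52.965312*y^2 + 75.965952*y - 28.094464)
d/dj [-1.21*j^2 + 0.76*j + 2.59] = 0.76 - 2.42*j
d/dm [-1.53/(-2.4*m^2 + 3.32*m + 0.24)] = (5.0796 - 7.344*m)/(-2.4*m^2 + 3.32*m + 0.24)^2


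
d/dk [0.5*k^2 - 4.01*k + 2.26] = 1.0*k - 4.01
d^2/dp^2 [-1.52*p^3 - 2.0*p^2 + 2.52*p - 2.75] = -9.12*p - 4.0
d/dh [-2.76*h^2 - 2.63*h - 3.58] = -5.52*h - 2.63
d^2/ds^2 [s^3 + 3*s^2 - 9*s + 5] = 6*s + 6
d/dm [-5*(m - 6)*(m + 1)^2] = 5*(11 - 3*m)*(m + 1)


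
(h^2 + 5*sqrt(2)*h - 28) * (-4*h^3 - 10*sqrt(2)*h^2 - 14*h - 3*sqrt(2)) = -4*h^5 - 30*sqrt(2)*h^4 - 2*h^3 + 207*sqrt(2)*h^2 + 362*h + 84*sqrt(2)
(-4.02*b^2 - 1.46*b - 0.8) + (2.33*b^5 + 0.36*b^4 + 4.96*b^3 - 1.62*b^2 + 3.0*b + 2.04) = 2.33*b^5 + 0.36*b^4 + 4.96*b^3 - 5.64*b^2 + 1.54*b + 1.24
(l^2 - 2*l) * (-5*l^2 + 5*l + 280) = -5*l^4 + 15*l^3 + 270*l^2 - 560*l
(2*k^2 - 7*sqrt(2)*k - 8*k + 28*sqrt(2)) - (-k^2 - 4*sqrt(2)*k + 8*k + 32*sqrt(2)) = 3*k^2 - 16*k - 3*sqrt(2)*k - 4*sqrt(2)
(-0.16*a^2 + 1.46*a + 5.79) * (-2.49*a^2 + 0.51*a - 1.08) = 0.3984*a^4 - 3.717*a^3 - 13.4997*a^2 + 1.3761*a - 6.2532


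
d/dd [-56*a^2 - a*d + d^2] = -a + 2*d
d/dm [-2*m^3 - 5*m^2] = 2*m*(-3*m - 5)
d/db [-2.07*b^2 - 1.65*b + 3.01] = -4.14*b - 1.65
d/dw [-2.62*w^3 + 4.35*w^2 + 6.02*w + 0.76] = -7.86*w^2 + 8.7*w + 6.02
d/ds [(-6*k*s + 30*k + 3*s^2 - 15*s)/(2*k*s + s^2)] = 3*(-20*k^2 + 4*k*s^2 - 20*k*s + 5*s^2)/(s^2*(4*k^2 + 4*k*s + s^2))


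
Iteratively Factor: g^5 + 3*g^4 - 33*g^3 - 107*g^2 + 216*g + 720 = (g + 4)*(g^4 - g^3 - 29*g^2 + 9*g + 180) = (g - 3)*(g + 4)*(g^3 + 2*g^2 - 23*g - 60) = (g - 5)*(g - 3)*(g + 4)*(g^2 + 7*g + 12) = (g - 5)*(g - 3)*(g + 3)*(g + 4)*(g + 4)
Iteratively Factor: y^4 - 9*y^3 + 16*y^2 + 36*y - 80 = (y + 2)*(y^3 - 11*y^2 + 38*y - 40) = (y - 4)*(y + 2)*(y^2 - 7*y + 10) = (y - 4)*(y - 2)*(y + 2)*(y - 5)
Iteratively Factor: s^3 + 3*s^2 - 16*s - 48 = (s + 3)*(s^2 - 16) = (s - 4)*(s + 3)*(s + 4)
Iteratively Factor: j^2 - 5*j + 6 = (j - 3)*(j - 2)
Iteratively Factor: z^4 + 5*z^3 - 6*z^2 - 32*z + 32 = (z + 4)*(z^3 + z^2 - 10*z + 8) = (z - 1)*(z + 4)*(z^2 + 2*z - 8) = (z - 1)*(z + 4)^2*(z - 2)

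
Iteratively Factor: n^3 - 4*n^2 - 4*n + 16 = (n - 2)*(n^2 - 2*n - 8) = (n - 2)*(n + 2)*(n - 4)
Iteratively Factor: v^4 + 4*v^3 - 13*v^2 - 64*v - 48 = (v + 3)*(v^3 + v^2 - 16*v - 16) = (v + 1)*(v + 3)*(v^2 - 16) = (v - 4)*(v + 1)*(v + 3)*(v + 4)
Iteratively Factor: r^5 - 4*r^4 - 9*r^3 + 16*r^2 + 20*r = (r)*(r^4 - 4*r^3 - 9*r^2 + 16*r + 20) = r*(r + 2)*(r^3 - 6*r^2 + 3*r + 10) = r*(r - 5)*(r + 2)*(r^2 - r - 2) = r*(r - 5)*(r + 1)*(r + 2)*(r - 2)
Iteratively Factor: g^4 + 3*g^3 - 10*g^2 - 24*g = (g - 3)*(g^3 + 6*g^2 + 8*g) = (g - 3)*(g + 4)*(g^2 + 2*g) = g*(g - 3)*(g + 4)*(g + 2)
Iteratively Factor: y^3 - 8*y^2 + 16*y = (y)*(y^2 - 8*y + 16) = y*(y - 4)*(y - 4)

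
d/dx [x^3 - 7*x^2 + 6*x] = 3*x^2 - 14*x + 6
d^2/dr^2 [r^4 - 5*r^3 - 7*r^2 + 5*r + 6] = 12*r^2 - 30*r - 14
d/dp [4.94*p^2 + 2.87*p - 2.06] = 9.88*p + 2.87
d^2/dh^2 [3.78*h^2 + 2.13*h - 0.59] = 7.56000000000000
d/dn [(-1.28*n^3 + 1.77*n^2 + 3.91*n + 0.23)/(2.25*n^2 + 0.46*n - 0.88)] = (-2.88*n^4 - 1.1776*n^3 - 4.6041*n^2 - 4.1502*n - 3.5466)/(5.0625*n^4 + 2.07*n^3 - 3.7484*n^2 - 0.8096*n + 0.7744)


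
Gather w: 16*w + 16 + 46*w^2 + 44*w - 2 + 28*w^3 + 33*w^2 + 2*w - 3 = 28*w^3 + 79*w^2 + 62*w + 11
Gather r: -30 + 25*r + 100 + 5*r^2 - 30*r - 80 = 5*r^2 - 5*r - 10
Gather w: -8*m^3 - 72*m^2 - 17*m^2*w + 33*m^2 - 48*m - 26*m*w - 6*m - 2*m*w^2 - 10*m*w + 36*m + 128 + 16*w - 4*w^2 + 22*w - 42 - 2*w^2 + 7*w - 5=-8*m^3 - 39*m^2 - 18*m + w^2*(-2*m - 6) + w*(-17*m^2 - 36*m + 45) + 81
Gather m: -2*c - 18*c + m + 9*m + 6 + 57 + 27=-20*c + 10*m + 90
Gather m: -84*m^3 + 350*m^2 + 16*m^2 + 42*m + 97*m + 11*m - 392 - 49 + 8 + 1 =-84*m^3 + 366*m^2 + 150*m - 432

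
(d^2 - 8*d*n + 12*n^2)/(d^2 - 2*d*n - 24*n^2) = (d - 2*n)/(d + 4*n)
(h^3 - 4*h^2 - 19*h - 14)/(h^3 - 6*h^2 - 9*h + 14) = (h + 1)/(h - 1)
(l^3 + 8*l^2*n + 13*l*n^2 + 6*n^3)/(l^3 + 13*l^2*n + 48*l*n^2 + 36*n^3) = (l + n)/(l + 6*n)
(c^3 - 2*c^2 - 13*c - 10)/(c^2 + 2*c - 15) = (c^3 - 2*c^2 - 13*c - 10)/(c^2 + 2*c - 15)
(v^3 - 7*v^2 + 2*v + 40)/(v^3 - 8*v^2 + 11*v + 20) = (v + 2)/(v + 1)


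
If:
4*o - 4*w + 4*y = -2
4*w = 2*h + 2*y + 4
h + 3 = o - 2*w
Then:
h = -y - 3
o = -y - 1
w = -1/2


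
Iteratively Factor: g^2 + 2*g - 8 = (g - 2)*(g + 4)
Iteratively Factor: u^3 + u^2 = (u)*(u^2 + u) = u^2*(u + 1)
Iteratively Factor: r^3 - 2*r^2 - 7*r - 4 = (r + 1)*(r^2 - 3*r - 4) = (r - 4)*(r + 1)*(r + 1)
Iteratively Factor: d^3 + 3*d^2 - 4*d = (d - 1)*(d^2 + 4*d) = (d - 1)*(d + 4)*(d)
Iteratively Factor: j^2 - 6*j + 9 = (j - 3)*(j - 3)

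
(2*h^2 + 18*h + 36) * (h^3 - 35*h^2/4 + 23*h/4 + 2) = 2*h^5 + h^4/2 - 110*h^3 - 415*h^2/2 + 243*h + 72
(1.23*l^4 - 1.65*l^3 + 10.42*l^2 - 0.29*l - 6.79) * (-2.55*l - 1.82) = -3.1365*l^5 + 1.9689*l^4 - 23.568*l^3 - 18.2249*l^2 + 17.8423*l + 12.3578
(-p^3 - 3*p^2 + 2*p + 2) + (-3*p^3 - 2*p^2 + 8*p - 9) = -4*p^3 - 5*p^2 + 10*p - 7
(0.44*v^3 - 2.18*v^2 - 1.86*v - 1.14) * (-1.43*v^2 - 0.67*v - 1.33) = -0.6292*v^5 + 2.8226*v^4 + 3.5352*v^3 + 5.7758*v^2 + 3.2376*v + 1.5162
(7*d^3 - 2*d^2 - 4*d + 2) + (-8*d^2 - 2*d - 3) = 7*d^3 - 10*d^2 - 6*d - 1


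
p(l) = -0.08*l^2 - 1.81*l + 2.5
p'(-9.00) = -0.37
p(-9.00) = 12.31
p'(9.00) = -3.25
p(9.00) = -20.27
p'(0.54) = -1.90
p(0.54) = 1.50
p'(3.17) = -2.32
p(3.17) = -4.04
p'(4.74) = -2.57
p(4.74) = -7.88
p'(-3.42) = -1.26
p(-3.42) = 7.75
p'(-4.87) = -1.03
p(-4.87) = 9.42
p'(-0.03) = -1.81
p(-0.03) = 2.55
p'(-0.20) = -1.78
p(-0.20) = 2.86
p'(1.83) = -2.10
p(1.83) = -1.08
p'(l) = -0.16*l - 1.81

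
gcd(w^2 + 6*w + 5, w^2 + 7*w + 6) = w + 1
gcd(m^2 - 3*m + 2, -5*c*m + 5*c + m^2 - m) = m - 1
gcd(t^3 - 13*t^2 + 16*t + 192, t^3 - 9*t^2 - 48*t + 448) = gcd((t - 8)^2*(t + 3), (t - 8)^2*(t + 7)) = t^2 - 16*t + 64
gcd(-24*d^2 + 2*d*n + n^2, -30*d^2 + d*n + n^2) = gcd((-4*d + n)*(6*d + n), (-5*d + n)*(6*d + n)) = 6*d + n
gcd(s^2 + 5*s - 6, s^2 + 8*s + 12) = s + 6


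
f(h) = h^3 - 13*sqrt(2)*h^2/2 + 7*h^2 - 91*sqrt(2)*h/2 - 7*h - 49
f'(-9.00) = 211.12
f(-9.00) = -313.46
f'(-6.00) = 62.96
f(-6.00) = 84.15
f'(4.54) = -29.42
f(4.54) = -324.53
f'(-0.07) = -71.03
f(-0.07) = -44.02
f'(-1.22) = -61.53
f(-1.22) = 32.96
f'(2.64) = -62.01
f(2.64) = -234.24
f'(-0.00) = -71.35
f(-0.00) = -49.00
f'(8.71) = 118.05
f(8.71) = -175.98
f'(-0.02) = -71.26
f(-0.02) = -47.57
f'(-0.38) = -69.25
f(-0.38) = -22.26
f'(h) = 3*h^2 - 13*sqrt(2)*h + 14*h - 91*sqrt(2)/2 - 7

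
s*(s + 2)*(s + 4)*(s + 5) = s^4 + 11*s^3 + 38*s^2 + 40*s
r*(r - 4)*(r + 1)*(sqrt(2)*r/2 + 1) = sqrt(2)*r^4/2 - 3*sqrt(2)*r^3/2 + r^3 - 3*r^2 - 2*sqrt(2)*r^2 - 4*r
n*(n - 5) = n^2 - 5*n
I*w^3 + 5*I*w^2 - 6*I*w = w*(w + 6)*(I*w - I)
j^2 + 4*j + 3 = (j + 1)*(j + 3)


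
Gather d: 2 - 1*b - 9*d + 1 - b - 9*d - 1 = -2*b - 18*d + 2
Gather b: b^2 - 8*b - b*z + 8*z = b^2 + b*(-z - 8) + 8*z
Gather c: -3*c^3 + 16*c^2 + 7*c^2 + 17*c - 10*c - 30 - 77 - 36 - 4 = -3*c^3 + 23*c^2 + 7*c - 147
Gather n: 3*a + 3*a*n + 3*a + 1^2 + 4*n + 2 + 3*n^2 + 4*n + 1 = 6*a + 3*n^2 + n*(3*a + 8) + 4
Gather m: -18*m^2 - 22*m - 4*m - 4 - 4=-18*m^2 - 26*m - 8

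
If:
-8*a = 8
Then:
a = -1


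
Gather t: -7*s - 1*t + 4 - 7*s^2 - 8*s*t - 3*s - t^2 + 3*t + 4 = -7*s^2 - 10*s - t^2 + t*(2 - 8*s) + 8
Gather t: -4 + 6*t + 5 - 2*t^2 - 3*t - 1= -2*t^2 + 3*t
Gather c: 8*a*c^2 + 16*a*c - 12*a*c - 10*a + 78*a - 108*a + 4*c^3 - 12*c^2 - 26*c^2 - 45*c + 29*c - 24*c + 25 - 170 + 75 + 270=-40*a + 4*c^3 + c^2*(8*a - 38) + c*(4*a - 40) + 200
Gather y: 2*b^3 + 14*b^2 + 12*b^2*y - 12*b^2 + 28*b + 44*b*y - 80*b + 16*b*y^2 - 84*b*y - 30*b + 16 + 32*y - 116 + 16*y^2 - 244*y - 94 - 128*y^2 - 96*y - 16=2*b^3 + 2*b^2 - 82*b + y^2*(16*b - 112) + y*(12*b^2 - 40*b - 308) - 210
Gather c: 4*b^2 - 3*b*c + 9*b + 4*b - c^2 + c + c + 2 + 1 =4*b^2 + 13*b - c^2 + c*(2 - 3*b) + 3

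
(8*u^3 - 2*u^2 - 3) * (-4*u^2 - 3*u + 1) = -32*u^5 - 16*u^4 + 14*u^3 + 10*u^2 + 9*u - 3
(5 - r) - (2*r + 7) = -3*r - 2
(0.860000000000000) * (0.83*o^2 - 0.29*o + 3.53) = 0.7138*o^2 - 0.2494*o + 3.0358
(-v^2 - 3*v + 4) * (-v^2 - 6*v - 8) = v^4 + 9*v^3 + 22*v^2 - 32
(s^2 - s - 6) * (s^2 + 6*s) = s^4 + 5*s^3 - 12*s^2 - 36*s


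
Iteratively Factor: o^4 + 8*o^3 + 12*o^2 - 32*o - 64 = (o + 2)*(o^3 + 6*o^2 - 32) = (o - 2)*(o + 2)*(o^2 + 8*o + 16) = (o - 2)*(o + 2)*(o + 4)*(o + 4)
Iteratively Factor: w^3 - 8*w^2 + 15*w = (w)*(w^2 - 8*w + 15) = w*(w - 3)*(w - 5)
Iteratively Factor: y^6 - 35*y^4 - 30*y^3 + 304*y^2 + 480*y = (y - 4)*(y^5 + 4*y^4 - 19*y^3 - 106*y^2 - 120*y) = (y - 4)*(y + 2)*(y^4 + 2*y^3 - 23*y^2 - 60*y) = (y - 5)*(y - 4)*(y + 2)*(y^3 + 7*y^2 + 12*y) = y*(y - 5)*(y - 4)*(y + 2)*(y^2 + 7*y + 12) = y*(y - 5)*(y - 4)*(y + 2)*(y + 4)*(y + 3)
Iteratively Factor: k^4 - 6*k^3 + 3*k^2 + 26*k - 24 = (k - 3)*(k^3 - 3*k^2 - 6*k + 8) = (k - 4)*(k - 3)*(k^2 + k - 2) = (k - 4)*(k - 3)*(k + 2)*(k - 1)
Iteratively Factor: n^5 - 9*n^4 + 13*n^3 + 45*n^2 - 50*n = (n)*(n^4 - 9*n^3 + 13*n^2 + 45*n - 50) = n*(n - 5)*(n^3 - 4*n^2 - 7*n + 10) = n*(n - 5)^2*(n^2 + n - 2) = n*(n - 5)^2*(n - 1)*(n + 2)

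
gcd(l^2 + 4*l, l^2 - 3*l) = l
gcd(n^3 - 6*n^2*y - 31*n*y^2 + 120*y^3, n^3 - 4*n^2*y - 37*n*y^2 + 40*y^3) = -n^2 + 3*n*y + 40*y^2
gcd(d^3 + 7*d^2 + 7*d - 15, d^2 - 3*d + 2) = d - 1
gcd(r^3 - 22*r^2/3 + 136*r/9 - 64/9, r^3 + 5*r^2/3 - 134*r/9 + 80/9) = r^2 - 10*r/3 + 16/9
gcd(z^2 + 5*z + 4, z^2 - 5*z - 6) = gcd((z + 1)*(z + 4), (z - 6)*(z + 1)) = z + 1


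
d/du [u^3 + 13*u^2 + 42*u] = 3*u^2 + 26*u + 42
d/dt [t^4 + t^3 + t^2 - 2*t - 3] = 4*t^3 + 3*t^2 + 2*t - 2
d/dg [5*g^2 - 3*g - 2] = 10*g - 3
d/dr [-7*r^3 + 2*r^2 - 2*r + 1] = -21*r^2 + 4*r - 2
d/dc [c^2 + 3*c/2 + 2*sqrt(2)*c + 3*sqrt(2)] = 2*c + 3/2 + 2*sqrt(2)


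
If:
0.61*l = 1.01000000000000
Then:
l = 1.66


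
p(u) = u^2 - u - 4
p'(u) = 2*u - 1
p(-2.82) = 6.77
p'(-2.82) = -6.64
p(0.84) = -4.13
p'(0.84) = 0.68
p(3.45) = 4.45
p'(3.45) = 5.90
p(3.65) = 5.67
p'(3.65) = 6.30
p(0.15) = -4.13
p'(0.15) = -0.70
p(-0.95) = -2.15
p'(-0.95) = -2.90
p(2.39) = -0.68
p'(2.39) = 3.78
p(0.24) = -4.18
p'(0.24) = -0.52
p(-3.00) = 8.00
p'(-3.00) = -7.00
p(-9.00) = 86.00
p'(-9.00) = -19.00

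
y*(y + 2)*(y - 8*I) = y^3 + 2*y^2 - 8*I*y^2 - 16*I*y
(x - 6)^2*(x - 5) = x^3 - 17*x^2 + 96*x - 180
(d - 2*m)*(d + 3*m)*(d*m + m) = d^3*m + d^2*m^2 + d^2*m - 6*d*m^3 + d*m^2 - 6*m^3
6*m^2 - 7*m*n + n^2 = (-6*m + n)*(-m + n)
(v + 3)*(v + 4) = v^2 + 7*v + 12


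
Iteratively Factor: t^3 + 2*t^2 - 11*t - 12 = (t - 3)*(t^2 + 5*t + 4) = (t - 3)*(t + 1)*(t + 4)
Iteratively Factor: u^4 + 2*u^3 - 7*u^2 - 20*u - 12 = (u + 2)*(u^3 - 7*u - 6) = (u - 3)*(u + 2)*(u^2 + 3*u + 2) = (u - 3)*(u + 1)*(u + 2)*(u + 2)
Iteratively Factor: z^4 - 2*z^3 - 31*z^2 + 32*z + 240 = (z + 4)*(z^3 - 6*z^2 - 7*z + 60) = (z + 3)*(z + 4)*(z^2 - 9*z + 20) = (z - 4)*(z + 3)*(z + 4)*(z - 5)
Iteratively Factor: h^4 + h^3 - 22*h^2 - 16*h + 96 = (h + 4)*(h^3 - 3*h^2 - 10*h + 24) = (h - 2)*(h + 4)*(h^2 - h - 12) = (h - 4)*(h - 2)*(h + 4)*(h + 3)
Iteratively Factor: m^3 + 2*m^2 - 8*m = (m + 4)*(m^2 - 2*m) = (m - 2)*(m + 4)*(m)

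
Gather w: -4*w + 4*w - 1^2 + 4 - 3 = 0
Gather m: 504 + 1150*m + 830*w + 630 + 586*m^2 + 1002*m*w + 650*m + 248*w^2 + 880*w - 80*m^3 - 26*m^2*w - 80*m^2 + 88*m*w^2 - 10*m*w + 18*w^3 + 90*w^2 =-80*m^3 + m^2*(506 - 26*w) + m*(88*w^2 + 992*w + 1800) + 18*w^3 + 338*w^2 + 1710*w + 1134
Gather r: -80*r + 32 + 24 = 56 - 80*r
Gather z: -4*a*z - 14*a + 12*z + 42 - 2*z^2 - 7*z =-14*a - 2*z^2 + z*(5 - 4*a) + 42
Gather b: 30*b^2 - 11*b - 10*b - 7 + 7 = 30*b^2 - 21*b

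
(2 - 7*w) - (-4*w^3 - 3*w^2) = 4*w^3 + 3*w^2 - 7*w + 2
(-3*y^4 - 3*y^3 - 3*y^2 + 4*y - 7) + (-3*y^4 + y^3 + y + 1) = -6*y^4 - 2*y^3 - 3*y^2 + 5*y - 6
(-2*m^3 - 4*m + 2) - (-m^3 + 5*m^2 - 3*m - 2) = -m^3 - 5*m^2 - m + 4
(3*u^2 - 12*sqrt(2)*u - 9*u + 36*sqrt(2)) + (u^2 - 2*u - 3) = 4*u^2 - 12*sqrt(2)*u - 11*u - 3 + 36*sqrt(2)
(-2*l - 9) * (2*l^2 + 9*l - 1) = -4*l^3 - 36*l^2 - 79*l + 9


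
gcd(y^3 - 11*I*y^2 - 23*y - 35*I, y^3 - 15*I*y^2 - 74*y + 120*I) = y - 5*I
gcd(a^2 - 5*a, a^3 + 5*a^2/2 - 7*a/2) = a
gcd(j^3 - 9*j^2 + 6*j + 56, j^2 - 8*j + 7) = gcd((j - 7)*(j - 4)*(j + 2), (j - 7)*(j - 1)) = j - 7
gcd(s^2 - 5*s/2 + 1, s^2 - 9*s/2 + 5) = s - 2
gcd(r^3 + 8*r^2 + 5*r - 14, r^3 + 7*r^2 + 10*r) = r + 2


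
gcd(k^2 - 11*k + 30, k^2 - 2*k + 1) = 1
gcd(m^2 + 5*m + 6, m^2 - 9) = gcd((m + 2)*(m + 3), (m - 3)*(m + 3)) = m + 3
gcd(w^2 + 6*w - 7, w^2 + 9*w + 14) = w + 7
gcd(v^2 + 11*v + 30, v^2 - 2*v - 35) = v + 5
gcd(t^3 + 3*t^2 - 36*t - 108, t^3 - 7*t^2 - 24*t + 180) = t - 6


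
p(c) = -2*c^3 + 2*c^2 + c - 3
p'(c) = -6*c^2 + 4*c + 1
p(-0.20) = -3.10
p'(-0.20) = -0.04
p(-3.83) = 134.87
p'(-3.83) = -102.33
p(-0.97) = -0.26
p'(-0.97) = -8.53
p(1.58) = -4.32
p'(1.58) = -7.66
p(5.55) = -277.75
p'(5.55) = -161.62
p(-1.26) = 2.92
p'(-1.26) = -13.57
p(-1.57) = 8.10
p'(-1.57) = -20.07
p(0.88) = -1.93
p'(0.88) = -0.13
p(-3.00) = 66.00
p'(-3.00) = -65.00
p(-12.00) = 3729.00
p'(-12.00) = -911.00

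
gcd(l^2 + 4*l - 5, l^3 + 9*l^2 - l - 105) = l + 5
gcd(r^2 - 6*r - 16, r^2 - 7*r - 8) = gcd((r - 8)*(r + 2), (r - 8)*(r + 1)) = r - 8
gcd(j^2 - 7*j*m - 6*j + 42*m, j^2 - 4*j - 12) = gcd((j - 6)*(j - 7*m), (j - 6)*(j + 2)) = j - 6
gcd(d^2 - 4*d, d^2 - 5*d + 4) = d - 4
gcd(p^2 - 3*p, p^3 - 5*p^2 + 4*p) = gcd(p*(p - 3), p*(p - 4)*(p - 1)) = p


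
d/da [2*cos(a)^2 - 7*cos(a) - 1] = (7 - 4*cos(a))*sin(a)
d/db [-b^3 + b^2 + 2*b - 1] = -3*b^2 + 2*b + 2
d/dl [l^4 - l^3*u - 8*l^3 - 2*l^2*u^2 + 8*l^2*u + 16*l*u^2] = 4*l^3 - 3*l^2*u - 24*l^2 - 4*l*u^2 + 16*l*u + 16*u^2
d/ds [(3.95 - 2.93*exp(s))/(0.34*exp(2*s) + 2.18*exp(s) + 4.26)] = (0.9962*exp(2*s) - 2.686*exp(s) - 21.0928)*exp(s)/(0.1156*exp(4*s) + 1.4824*exp(3*s) + 7.6492*exp(2*s) + 18.5736*exp(s) + 18.1476)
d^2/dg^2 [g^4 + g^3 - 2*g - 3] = 6*g*(2*g + 1)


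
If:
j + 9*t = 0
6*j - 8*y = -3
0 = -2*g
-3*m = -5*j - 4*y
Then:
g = 0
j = 4*y/3 - 1/2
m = 32*y/9 - 5/6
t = 1/18 - 4*y/27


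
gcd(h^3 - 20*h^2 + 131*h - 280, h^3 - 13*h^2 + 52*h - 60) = h - 5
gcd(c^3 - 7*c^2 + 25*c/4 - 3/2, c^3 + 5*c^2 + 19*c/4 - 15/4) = c - 1/2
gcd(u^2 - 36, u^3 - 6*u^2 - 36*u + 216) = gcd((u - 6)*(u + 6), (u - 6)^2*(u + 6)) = u^2 - 36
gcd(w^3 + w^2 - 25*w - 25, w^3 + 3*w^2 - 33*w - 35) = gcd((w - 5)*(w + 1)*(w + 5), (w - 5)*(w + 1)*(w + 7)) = w^2 - 4*w - 5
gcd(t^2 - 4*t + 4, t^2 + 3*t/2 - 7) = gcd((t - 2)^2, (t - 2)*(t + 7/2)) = t - 2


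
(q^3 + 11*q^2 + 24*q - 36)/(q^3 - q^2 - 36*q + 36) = (q + 6)/(q - 6)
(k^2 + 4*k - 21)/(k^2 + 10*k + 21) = (k - 3)/(k + 3)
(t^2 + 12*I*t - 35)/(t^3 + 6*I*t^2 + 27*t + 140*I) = (t + 5*I)/(t^2 - I*t + 20)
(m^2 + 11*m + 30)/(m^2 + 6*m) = (m + 5)/m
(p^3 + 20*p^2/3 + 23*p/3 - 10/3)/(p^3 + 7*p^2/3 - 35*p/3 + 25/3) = (3*p^2 + 5*p - 2)/(3*p^2 - 8*p + 5)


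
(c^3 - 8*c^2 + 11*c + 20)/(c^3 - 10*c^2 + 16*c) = (c^3 - 8*c^2 + 11*c + 20)/(c*(c^2 - 10*c + 16))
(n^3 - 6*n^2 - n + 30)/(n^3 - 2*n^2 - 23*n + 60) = (n^2 - 3*n - 10)/(n^2 + n - 20)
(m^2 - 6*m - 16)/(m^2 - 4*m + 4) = (m^2 - 6*m - 16)/(m^2 - 4*m + 4)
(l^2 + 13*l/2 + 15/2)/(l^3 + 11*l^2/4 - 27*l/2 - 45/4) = 2*(2*l + 3)/(4*l^2 - 9*l - 9)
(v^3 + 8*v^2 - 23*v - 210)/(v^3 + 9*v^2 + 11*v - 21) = (v^2 + v - 30)/(v^2 + 2*v - 3)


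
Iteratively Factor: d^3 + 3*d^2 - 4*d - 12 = (d - 2)*(d^2 + 5*d + 6) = (d - 2)*(d + 3)*(d + 2)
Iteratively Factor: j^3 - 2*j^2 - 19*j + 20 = (j - 5)*(j^2 + 3*j - 4) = (j - 5)*(j - 1)*(j + 4)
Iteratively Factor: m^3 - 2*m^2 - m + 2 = (m + 1)*(m^2 - 3*m + 2) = (m - 2)*(m + 1)*(m - 1)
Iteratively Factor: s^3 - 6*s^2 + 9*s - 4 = (s - 4)*(s^2 - 2*s + 1) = (s - 4)*(s - 1)*(s - 1)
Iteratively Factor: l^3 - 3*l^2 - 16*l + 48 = (l - 4)*(l^2 + l - 12) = (l - 4)*(l - 3)*(l + 4)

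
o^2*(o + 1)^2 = o^4 + 2*o^3 + o^2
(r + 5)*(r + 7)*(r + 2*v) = r^3 + 2*r^2*v + 12*r^2 + 24*r*v + 35*r + 70*v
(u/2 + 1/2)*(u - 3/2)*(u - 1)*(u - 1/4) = u^4/2 - 7*u^3/8 - 5*u^2/16 + 7*u/8 - 3/16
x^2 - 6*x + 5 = (x - 5)*(x - 1)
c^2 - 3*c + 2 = (c - 2)*(c - 1)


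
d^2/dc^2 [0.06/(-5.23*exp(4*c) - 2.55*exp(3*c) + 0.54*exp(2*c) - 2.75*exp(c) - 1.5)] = ((5.0208*exp(3*c) + 1.377*exp(2*c) - 0.1296*exp(c) + 0.165)*(5.23*exp(4*c) + 2.55*exp(3*c) - 0.54*exp(2*c) + 2.75*exp(c) + 1.5) - 0.06*(20.92*exp(3*c) + 7.65*exp(2*c) - 1.08*exp(c) + 2.75)*(41.84*exp(3*c) + 15.3*exp(2*c) - 2.16*exp(c) + 5.5)*exp(c))*exp(c)/(5.23*exp(4*c) + 2.55*exp(3*c) - 0.54*exp(2*c) + 2.75*exp(c) + 1.5)^3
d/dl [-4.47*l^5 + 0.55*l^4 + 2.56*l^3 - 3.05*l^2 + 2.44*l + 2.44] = -22.35*l^4 + 2.2*l^3 + 7.68*l^2 - 6.1*l + 2.44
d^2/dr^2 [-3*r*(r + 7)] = -6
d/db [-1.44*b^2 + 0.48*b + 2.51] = 0.48 - 2.88*b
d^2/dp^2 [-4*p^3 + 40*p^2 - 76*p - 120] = 80 - 24*p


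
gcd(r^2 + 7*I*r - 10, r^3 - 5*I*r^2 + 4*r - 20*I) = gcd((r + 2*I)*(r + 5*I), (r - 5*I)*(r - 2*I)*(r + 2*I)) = r + 2*I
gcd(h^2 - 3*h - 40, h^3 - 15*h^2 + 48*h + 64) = h - 8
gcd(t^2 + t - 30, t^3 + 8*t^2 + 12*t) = t + 6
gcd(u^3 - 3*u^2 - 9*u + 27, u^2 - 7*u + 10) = 1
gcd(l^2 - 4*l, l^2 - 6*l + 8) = l - 4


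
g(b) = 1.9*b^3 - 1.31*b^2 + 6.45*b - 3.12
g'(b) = 5.7*b^2 - 2.62*b + 6.45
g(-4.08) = -180.29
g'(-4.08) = 112.02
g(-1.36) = -19.09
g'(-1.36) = 20.56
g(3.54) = 87.58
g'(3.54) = 68.61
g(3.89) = 113.99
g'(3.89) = 82.51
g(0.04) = -2.86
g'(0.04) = 6.35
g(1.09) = 4.81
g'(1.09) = 10.37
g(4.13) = 135.02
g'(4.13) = 92.85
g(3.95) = 119.01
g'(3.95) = 85.04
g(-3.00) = -85.56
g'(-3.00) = 65.61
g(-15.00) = -6807.12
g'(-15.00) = 1328.25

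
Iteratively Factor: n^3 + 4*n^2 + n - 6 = (n + 2)*(n^2 + 2*n - 3) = (n + 2)*(n + 3)*(n - 1)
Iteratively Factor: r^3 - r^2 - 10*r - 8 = (r + 1)*(r^2 - 2*r - 8) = (r - 4)*(r + 1)*(r + 2)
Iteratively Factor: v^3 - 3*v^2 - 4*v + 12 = (v + 2)*(v^2 - 5*v + 6) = (v - 2)*(v + 2)*(v - 3)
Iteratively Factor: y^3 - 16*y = (y)*(y^2 - 16) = y*(y - 4)*(y + 4)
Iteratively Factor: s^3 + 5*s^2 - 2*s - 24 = (s - 2)*(s^2 + 7*s + 12) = (s - 2)*(s + 3)*(s + 4)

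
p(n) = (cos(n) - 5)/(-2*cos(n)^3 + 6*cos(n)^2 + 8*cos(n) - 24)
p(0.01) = 0.33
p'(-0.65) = 0.12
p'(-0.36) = 0.09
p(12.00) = 0.29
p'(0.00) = 0.00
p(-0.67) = 0.28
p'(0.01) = -0.00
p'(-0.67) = 0.12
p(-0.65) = 0.28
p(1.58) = 0.21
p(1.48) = 0.21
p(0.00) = 0.33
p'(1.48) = -0.04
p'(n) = (cos(n) - 5)*(-6*sin(n)*cos(n)^2 + 12*sin(n)*cos(n) + 8*sin(n))/(-2*cos(n)^3 + 6*cos(n)^2 + 8*cos(n) - 24)^2 - sin(n)/(-2*cos(n)^3 + 6*cos(n)^2 + 8*cos(n) - 24)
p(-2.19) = 0.21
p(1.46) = 0.21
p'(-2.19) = -0.04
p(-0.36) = 0.32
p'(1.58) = -0.03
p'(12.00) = 0.12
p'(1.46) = -0.04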